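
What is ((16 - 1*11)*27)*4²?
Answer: 2160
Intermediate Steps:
((16 - 1*11)*27)*4² = ((16 - 11)*27)*16 = (5*27)*16 = 135*16 = 2160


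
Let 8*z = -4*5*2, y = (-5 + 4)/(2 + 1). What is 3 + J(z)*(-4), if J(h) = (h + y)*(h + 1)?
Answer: -247/3 ≈ -82.333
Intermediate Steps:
y = -⅓ (y = -1/3 = -1*⅓ = -⅓ ≈ -0.33333)
z = -5 (z = (-4*5*2)/8 = (-20*2)/8 = (⅛)*(-40) = -5)
J(h) = (1 + h)*(-⅓ + h) (J(h) = (h - ⅓)*(h + 1) = (-⅓ + h)*(1 + h) = (1 + h)*(-⅓ + h))
3 + J(z)*(-4) = 3 + (-⅓ + (-5)² + (⅔)*(-5))*(-4) = 3 + (-⅓ + 25 - 10/3)*(-4) = 3 + (64/3)*(-4) = 3 - 256/3 = -247/3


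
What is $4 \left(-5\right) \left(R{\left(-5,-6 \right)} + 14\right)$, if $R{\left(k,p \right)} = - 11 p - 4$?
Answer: $-1520$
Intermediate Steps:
$R{\left(k,p \right)} = -4 - 11 p$
$4 \left(-5\right) \left(R{\left(-5,-6 \right)} + 14\right) = 4 \left(-5\right) \left(\left(-4 - -66\right) + 14\right) = - 20 \left(\left(-4 + 66\right) + 14\right) = - 20 \left(62 + 14\right) = \left(-20\right) 76 = -1520$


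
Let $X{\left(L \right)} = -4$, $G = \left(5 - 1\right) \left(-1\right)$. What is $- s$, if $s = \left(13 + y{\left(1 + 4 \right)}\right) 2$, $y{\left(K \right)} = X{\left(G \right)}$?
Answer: $-18$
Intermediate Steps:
$G = -4$ ($G = 4 \left(-1\right) = -4$)
$y{\left(K \right)} = -4$
$s = 18$ ($s = \left(13 - 4\right) 2 = 9 \cdot 2 = 18$)
$- s = \left(-1\right) 18 = -18$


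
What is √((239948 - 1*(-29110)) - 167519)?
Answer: √101539 ≈ 318.65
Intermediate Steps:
√((239948 - 1*(-29110)) - 167519) = √((239948 + 29110) - 167519) = √(269058 - 167519) = √101539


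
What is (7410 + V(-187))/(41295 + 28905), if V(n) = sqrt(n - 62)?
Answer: 19/180 + I*sqrt(249)/70200 ≈ 0.10556 + 0.00022478*I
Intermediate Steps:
V(n) = sqrt(-62 + n)
(7410 + V(-187))/(41295 + 28905) = (7410 + sqrt(-62 - 187))/(41295 + 28905) = (7410 + sqrt(-249))/70200 = (7410 + I*sqrt(249))*(1/70200) = 19/180 + I*sqrt(249)/70200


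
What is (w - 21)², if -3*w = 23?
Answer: 7396/9 ≈ 821.78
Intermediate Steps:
w = -23/3 (w = -⅓*23 = -23/3 ≈ -7.6667)
(w - 21)² = (-23/3 - 21)² = (-86/3)² = 7396/9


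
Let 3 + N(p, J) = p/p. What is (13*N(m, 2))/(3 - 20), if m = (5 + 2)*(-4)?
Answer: 26/17 ≈ 1.5294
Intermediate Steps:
m = -28 (m = 7*(-4) = -28)
N(p, J) = -2 (N(p, J) = -3 + p/p = -3 + 1 = -2)
(13*N(m, 2))/(3 - 20) = (13*(-2))/(3 - 20) = -26/(-17) = -26*(-1/17) = 26/17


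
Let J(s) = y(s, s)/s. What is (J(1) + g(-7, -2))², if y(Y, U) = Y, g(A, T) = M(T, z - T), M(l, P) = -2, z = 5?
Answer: 1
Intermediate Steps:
g(A, T) = -2
J(s) = 1 (J(s) = s/s = 1)
(J(1) + g(-7, -2))² = (1 - 2)² = (-1)² = 1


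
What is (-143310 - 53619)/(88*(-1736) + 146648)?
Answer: 21881/680 ≈ 32.178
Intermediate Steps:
(-143310 - 53619)/(88*(-1736) + 146648) = -196929/(-152768 + 146648) = -196929/(-6120) = -196929*(-1/6120) = 21881/680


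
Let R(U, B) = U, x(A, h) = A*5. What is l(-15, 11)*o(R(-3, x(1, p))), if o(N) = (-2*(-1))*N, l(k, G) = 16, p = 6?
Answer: -96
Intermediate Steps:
x(A, h) = 5*A
o(N) = 2*N
l(-15, 11)*o(R(-3, x(1, p))) = 16*(2*(-3)) = 16*(-6) = -96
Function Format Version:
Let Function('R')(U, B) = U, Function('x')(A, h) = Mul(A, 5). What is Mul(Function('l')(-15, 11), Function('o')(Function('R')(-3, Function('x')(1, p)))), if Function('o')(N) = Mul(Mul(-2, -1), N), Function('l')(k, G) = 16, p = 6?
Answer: -96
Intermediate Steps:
Function('x')(A, h) = Mul(5, A)
Function('o')(N) = Mul(2, N)
Mul(Function('l')(-15, 11), Function('o')(Function('R')(-3, Function('x')(1, p)))) = Mul(16, Mul(2, -3)) = Mul(16, -6) = -96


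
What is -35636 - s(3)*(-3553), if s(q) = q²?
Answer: -3659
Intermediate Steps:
-35636 - s(3)*(-3553) = -35636 - 3²*(-3553) = -35636 - 9*(-3553) = -35636 - 1*(-31977) = -35636 + 31977 = -3659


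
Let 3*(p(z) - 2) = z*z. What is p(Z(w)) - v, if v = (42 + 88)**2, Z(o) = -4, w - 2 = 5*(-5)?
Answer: -50678/3 ≈ -16893.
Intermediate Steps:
w = -23 (w = 2 + 5*(-5) = 2 - 25 = -23)
p(z) = 2 + z**2/3 (p(z) = 2 + (z*z)/3 = 2 + z**2/3)
v = 16900 (v = 130**2 = 16900)
p(Z(w)) - v = (2 + (1/3)*(-4)**2) - 1*16900 = (2 + (1/3)*16) - 16900 = (2 + 16/3) - 16900 = 22/3 - 16900 = -50678/3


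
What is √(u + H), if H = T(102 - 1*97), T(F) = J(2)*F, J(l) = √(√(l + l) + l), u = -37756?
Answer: 9*I*√466 ≈ 194.28*I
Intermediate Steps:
J(l) = √(l + √2*√l) (J(l) = √(√(2*l) + l) = √(√2*√l + l) = √(l + √2*√l))
T(F) = 2*F (T(F) = √(2 + √2*√2)*F = √(2 + 2)*F = √4*F = 2*F)
H = 10 (H = 2*(102 - 1*97) = 2*(102 - 97) = 2*5 = 10)
√(u + H) = √(-37756 + 10) = √(-37746) = 9*I*√466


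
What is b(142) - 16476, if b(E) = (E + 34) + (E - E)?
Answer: -16300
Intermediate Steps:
b(E) = 34 + E (b(E) = (34 + E) + 0 = 34 + E)
b(142) - 16476 = (34 + 142) - 16476 = 176 - 16476 = -16300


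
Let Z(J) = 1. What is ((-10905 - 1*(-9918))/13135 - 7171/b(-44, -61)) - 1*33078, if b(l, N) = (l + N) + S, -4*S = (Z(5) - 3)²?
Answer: -45960743717/1392310 ≈ -33010.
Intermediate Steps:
S = -1 (S = -(1 - 3)²/4 = -¼*(-2)² = -¼*4 = -1)
b(l, N) = -1 + N + l (b(l, N) = (l + N) - 1 = (N + l) - 1 = -1 + N + l)
((-10905 - 1*(-9918))/13135 - 7171/b(-44, -61)) - 1*33078 = ((-10905 - 1*(-9918))/13135 - 7171/(-1 - 61 - 44)) - 1*33078 = ((-10905 + 9918)*(1/13135) - 7171/(-106)) - 33078 = (-987*1/13135 - 7171*(-1/106)) - 33078 = (-987/13135 + 7171/106) - 33078 = 94086463/1392310 - 33078 = -45960743717/1392310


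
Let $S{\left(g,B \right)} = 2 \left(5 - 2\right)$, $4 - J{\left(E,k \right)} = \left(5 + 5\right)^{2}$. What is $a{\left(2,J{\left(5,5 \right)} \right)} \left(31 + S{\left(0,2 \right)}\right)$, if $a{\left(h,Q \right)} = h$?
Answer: $74$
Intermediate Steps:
$J{\left(E,k \right)} = -96$ ($J{\left(E,k \right)} = 4 - \left(5 + 5\right)^{2} = 4 - 10^{2} = 4 - 100 = -96$)
$S{\left(g,B \right)} = 6$ ($S{\left(g,B \right)} = 2 \cdot 3 = 6$)
$a{\left(2,J{\left(5,5 \right)} \right)} \left(31 + S{\left(0,2 \right)}\right) = 2 \left(31 + 6\right) = 2 \cdot 37 = 74$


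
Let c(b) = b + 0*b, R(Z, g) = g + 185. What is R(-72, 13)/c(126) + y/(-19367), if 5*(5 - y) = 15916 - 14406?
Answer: 215116/135569 ≈ 1.5868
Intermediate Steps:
R(Z, g) = 185 + g
y = -297 (y = 5 - (15916 - 14406)/5 = 5 - 1/5*1510 = 5 - 302 = -297)
c(b) = b (c(b) = b + 0 = b)
R(-72, 13)/c(126) + y/(-19367) = (185 + 13)/126 - 297/(-19367) = 198*(1/126) - 297*(-1/19367) = 11/7 + 297/19367 = 215116/135569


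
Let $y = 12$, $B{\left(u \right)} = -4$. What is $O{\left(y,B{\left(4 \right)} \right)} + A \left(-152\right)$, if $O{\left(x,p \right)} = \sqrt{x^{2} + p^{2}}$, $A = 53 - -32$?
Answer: $-12920 + 4 \sqrt{10} \approx -12907.0$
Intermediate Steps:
$A = 85$ ($A = 53 + 32 = 85$)
$O{\left(x,p \right)} = \sqrt{p^{2} + x^{2}}$
$O{\left(y,B{\left(4 \right)} \right)} + A \left(-152\right) = \sqrt{\left(-4\right)^{2} + 12^{2}} + 85 \left(-152\right) = \sqrt{16 + 144} - 12920 = \sqrt{160} - 12920 = 4 \sqrt{10} - 12920 = -12920 + 4 \sqrt{10}$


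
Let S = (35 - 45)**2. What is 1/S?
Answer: 1/100 ≈ 0.010000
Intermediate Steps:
S = 100 (S = (-10)**2 = 100)
1/S = 1/100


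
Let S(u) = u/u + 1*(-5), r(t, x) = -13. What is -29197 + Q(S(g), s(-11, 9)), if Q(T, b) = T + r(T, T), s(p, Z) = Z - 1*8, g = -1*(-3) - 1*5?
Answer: -29214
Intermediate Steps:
g = -2 (g = 3 - 5 = -2)
s(p, Z) = -8 + Z (s(p, Z) = Z - 8 = -8 + Z)
S(u) = -4 (S(u) = 1 - 5 = -4)
Q(T, b) = -13 + T (Q(T, b) = T - 13 = -13 + T)
-29197 + Q(S(g), s(-11, 9)) = -29197 + (-13 - 4) = -29197 - 17 = -29214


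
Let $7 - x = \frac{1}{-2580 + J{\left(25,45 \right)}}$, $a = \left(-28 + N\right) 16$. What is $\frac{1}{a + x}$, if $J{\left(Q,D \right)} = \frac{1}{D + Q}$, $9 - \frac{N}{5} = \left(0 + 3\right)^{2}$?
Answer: $- \frac{180599}{79644089} \approx -0.0022676$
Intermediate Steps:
$N = 0$ ($N = 45 - 5 \left(0 + 3\right)^{2} = 45 - 5 \cdot 3^{2} = 45 - 45 = 0$)
$a = -448$ ($a = \left(-28 + 0\right) 16 = \left(-28\right) 16 = -448$)
$x = \frac{1264263}{180599}$ ($x = 7 - \frac{1}{-2580 + \frac{1}{45 + 25}} = 7 - \frac{1}{-2580 + \frac{1}{70}} = 7 - \frac{1}{- \frac{180599}{70}} = 7 - - \frac{70}{180599} = 7 + \frac{70}{180599} = \frac{1264263}{180599} \approx 7.0004$)
$\frac{1}{a + x} = \frac{1}{-448 + \frac{1264263}{180599}} = \frac{1}{- \frac{79644089}{180599}} = - \frac{180599}{79644089}$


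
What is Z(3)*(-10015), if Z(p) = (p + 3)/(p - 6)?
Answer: 20030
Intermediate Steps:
Z(p) = (3 + p)/(-6 + p)
Z(3)*(-10015) = ((3 + 3)/(-6 + 3))*(-10015) = (6/(-3))*(-10015) = -⅓*6*(-10015) = -2*(-10015) = 20030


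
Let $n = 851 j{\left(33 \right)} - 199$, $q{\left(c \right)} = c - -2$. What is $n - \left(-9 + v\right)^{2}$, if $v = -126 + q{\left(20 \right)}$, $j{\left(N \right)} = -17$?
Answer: $-27435$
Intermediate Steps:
$q{\left(c \right)} = 2 + c$ ($q{\left(c \right)} = c + 2 = 2 + c$)
$n = -14666$ ($n = 851 \left(-17\right) - 199 = -14467 - 199 = -14666$)
$v = -104$ ($v = -126 + \left(2 + 20\right) = -126 + 22 = -104$)
$n - \left(-9 + v\right)^{2} = -14666 - \left(-9 - 104\right)^{2} = -14666 - \left(-113\right)^{2} = -14666 - 12769 = -27435$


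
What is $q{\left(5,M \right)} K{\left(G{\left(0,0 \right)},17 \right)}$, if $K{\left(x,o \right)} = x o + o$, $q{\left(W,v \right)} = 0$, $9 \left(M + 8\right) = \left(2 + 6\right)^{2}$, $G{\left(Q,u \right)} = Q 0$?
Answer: $0$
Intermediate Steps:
$G{\left(Q,u \right)} = 0$
$M = - \frac{8}{9}$ ($M = -8 + \frac{\left(2 + 6\right)^{2}}{9} = -8 + \frac{8^{2}}{9} = -8 + \frac{1}{9} \cdot 64 = -8 + \frac{64}{9} = - \frac{8}{9} \approx -0.88889$)
$K{\left(x,o \right)} = o + o x$ ($K{\left(x,o \right)} = o x + o = o + o x$)
$q{\left(5,M \right)} K{\left(G{\left(0,0 \right)},17 \right)} = 0 \cdot 17 \left(1 + 0\right) = 0 \cdot 17 \cdot 1 = 0 \cdot 17 = 0$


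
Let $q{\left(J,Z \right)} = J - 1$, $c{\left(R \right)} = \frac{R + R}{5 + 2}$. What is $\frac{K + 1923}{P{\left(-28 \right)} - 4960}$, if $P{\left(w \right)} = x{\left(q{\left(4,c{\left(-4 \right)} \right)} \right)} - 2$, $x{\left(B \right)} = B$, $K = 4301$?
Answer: $- \frac{6224}{4959} \approx -1.2551$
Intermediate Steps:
$c{\left(R \right)} = \frac{2 R}{7}$
$q{\left(J,Z \right)} = -1 + J$
$P{\left(w \right)} = 1$ ($P{\left(w \right)} = \left(-1 + 4\right) - 2 = 3 - 2 = 1$)
$\frac{K + 1923}{P{\left(-28 \right)} - 4960} = \frac{4301 + 1923}{1 - 4960} = \frac{6224}{-4959} = 6224 \left(- \frac{1}{4959}\right) = - \frac{6224}{4959}$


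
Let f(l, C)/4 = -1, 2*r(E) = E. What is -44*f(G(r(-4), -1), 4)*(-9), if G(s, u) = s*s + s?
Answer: -1584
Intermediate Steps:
r(E) = E/2
G(s, u) = s + s**2 (G(s, u) = s**2 + s = s + s**2)
f(l, C) = -4 (f(l, C) = 4*(-1) = -4)
-44*f(G(r(-4), -1), 4)*(-9) = -44*(-4)*(-9) = 176*(-9) = -1584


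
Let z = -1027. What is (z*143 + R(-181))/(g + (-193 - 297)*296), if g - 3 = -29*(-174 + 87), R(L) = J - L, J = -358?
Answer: 73519/71257 ≈ 1.0317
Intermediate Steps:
R(L) = -358 - L
g = 2526 (g = 3 - 29*(-174 + 87) = 3 - 29*(-87) = 3 + 2523 = 2526)
(z*143 + R(-181))/(g + (-193 - 297)*296) = (-1027*143 + (-358 - 1*(-181)))/(2526 + (-193 - 297)*296) = (-146861 + (-358 + 181))/(2526 - 490*296) = (-146861 - 177)/(2526 - 145040) = -147038/(-142514) = -147038*(-1/142514) = 73519/71257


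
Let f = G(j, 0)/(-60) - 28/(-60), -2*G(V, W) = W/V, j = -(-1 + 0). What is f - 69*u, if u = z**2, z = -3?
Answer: -9308/15 ≈ -620.53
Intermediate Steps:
j = 1 (j = -1*(-1) = 1)
G(V, W) = -W/(2*V)
f = 7/15 (f = -1/2*0/1/(-60) - 28/(-60) = -1/2*0*1*(-1/60) - 28*(-1/60) = 0*(-1/60) + 7/15 = 0 + 7/15 = 7/15 ≈ 0.46667)
u = 9 (u = (-3)**2 = 9)
f - 69*u = 7/15 - 69*9 = 7/15 - 621 = -9308/15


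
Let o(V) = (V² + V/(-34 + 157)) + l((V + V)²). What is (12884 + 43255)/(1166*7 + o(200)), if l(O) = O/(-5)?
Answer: 6905097/1988126 ≈ 3.4732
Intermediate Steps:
l(O) = -O/5 (l(O) = O*(-⅕) = -O/5)
o(V) = V²/5 + V/123 (o(V) = (V² + V/(-34 + 157)) - (V + V)²/5 = (V² + V/123) - 4*V²/5 = V²/5 + V/123)
(12884 + 43255)/(1166*7 + o(200)) = (12884 + 43255)/(1166*7 + (1/615)*200*(5 + 123*200)) = 56139/(8162 + (1/615)*200*(5 + 24600)) = 56139/(8162 + (1/615)*200*24605) = 56139/(8162 + 984200/123) = 56139/(1988126/123) = 56139*(123/1988126) = 6905097/1988126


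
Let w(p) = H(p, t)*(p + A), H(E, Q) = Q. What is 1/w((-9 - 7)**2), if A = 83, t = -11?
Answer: -1/3729 ≈ -0.00026817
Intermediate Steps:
w(p) = -913 - 11*p (w(p) = -11*(p + 83) = -11*(83 + p) = -913 - 11*p)
1/w((-9 - 7)**2) = 1/(-913 - 11*(-9 - 7)**2) = 1/(-913 - 11*(-16)**2) = 1/(-913 - 11*256) = 1/(-913 - 2816) = 1/(-3729) = -1/3729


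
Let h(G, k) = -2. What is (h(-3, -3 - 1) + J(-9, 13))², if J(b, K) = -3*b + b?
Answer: 256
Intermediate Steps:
J(b, K) = -2*b
(h(-3, -3 - 1) + J(-9, 13))² = (-2 - 2*(-9))² = (-2 + 18)² = 16² = 256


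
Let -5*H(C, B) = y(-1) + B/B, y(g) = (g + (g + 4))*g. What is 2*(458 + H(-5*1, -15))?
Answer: 4582/5 ≈ 916.40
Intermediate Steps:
y(g) = g*(4 + 2*g) (y(g) = (g + (4 + g))*g = (4 + 2*g)*g = g*(4 + 2*g))
H(C, B) = ⅕ (H(C, B) = -(2*(-1)*(2 - 1) + B/B)/5 = -(2*(-1)*1 + 1)/5 = -(-2 + 1)/5 = -⅕*(-1) = ⅕)
2*(458 + H(-5*1, -15)) = 2*(458 + ⅕) = 2*(2291/5) = 4582/5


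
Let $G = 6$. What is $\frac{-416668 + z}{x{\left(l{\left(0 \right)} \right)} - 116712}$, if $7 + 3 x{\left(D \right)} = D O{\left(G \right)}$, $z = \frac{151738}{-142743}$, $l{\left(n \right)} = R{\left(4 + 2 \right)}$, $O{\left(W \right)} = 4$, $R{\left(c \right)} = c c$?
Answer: $\frac{59476592062}{16653302419} \approx 3.5715$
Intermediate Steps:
$R{\left(c \right)} = c^{2}$
$l{\left(n \right)} = 36$ ($l{\left(n \right)} = \left(4 + 2\right)^{2} = 6^{2} = 36$)
$z = - \frac{151738}{142743}$ ($z = 151738 \left(- \frac{1}{142743}\right) = - \frac{151738}{142743} \approx -1.063$)
$x{\left(D \right)} = - \frac{7}{3} + \frac{4 D}{3}$ ($x{\left(D \right)} = - \frac{7}{3} + \frac{D 4}{3} = - \frac{7}{3} + \frac{4 D}{3}$)
$\frac{-416668 + z}{x{\left(l{\left(0 \right)} \right)} - 116712} = \frac{-416668 - \frac{151738}{142743}}{\left(- \frac{7}{3} + \frac{4}{3} \cdot 36\right) - 116712} = - \frac{59476592062}{142743 \left(\left(- \frac{7}{3} + 48\right) - 116712\right)} = - \frac{59476592062}{142743 \left(\frac{137}{3} - 116712\right)} = - \frac{59476592062}{142743 \left(- \frac{349999}{3}\right)} = \left(- \frac{59476592062}{142743}\right) \left(- \frac{3}{349999}\right) = \frac{59476592062}{16653302419}$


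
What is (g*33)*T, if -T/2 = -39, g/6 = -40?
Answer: -617760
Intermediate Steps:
g = -240 (g = 6*(-40) = -240)
T = 78 (T = -2*(-39) = 78)
(g*33)*T = -240*33*78 = -7920*78 = -617760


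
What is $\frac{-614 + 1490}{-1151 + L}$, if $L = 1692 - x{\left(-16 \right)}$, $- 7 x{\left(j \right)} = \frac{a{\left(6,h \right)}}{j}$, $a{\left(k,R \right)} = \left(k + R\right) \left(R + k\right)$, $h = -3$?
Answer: $\frac{98112}{60583} \approx 1.6195$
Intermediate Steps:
$a{\left(k,R \right)} = \left(R + k\right)^{2}$ ($a{\left(k,R \right)} = \left(R + k\right) \left(R + k\right) = \left(R + k\right)^{2}$)
$x{\left(j \right)} = - \frac{9}{7 j}$ ($x{\left(j \right)} = - \frac{\left(-3 + 6\right)^{2} \frac{1}{j}}{7} = - \frac{3^{2} \frac{1}{j}}{7} = - \frac{9 \frac{1}{j}}{7} = - \frac{9}{7 j}$)
$L = \frac{189495}{112}$ ($L = 1692 - - \frac{9}{7 \left(-16\right)} = 1692 - \left(- \frac{9}{7}\right) \left(- \frac{1}{16}\right) = 1692 - \frac{9}{112} = \frac{189495}{112} \approx 1691.9$)
$\frac{-614 + 1490}{-1151 + L} = \frac{-614 + 1490}{-1151 + \frac{189495}{112}} = \frac{876}{\frac{60583}{112}} = 876 \cdot \frac{112}{60583} = \frac{98112}{60583}$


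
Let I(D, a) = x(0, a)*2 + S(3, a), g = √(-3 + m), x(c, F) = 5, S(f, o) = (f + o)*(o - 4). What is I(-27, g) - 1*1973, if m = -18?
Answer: -1996 - I*√21 ≈ -1996.0 - 4.5826*I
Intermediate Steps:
S(f, o) = (-4 + o)*(f + o) (S(f, o) = (f + o)*(-4 + o) = (-4 + o)*(f + o))
g = I*√21 (g = √(-3 - 18) = √(-21) = I*√21 ≈ 4.5826*I)
I(D, a) = -2 + a² - a (I(D, a) = 5*2 + (a² - 4*3 - 4*a + 3*a) = 10 + (a² - 12 - 4*a + 3*a) = 10 + (-12 + a² - a) = -2 + a² - a)
I(-27, g) - 1*1973 = (-2 + (I*√21)² - I*√21) - 1*1973 = (-2 - 21 - I*√21) - 1973 = (-23 - I*√21) - 1973 = -1996 - I*√21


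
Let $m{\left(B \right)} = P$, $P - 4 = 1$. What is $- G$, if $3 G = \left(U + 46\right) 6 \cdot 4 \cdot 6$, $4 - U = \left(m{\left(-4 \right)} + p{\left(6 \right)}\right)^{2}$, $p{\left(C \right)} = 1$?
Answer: $-672$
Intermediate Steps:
$P = 5$ ($P = 4 + 1 = 5$)
$m{\left(B \right)} = 5$
$U = -32$ ($U = 4 - \left(5 + 1\right)^{2} = 4 - 6^{2} = 4 - 36 = -32$)
$G = 672$ ($G = \frac{\left(-32 + 46\right) 6 \cdot 4 \cdot 6}{3} = \frac{14 \cdot 24 \cdot 6}{3} = \frac{14 \cdot 144}{3} = \frac{1}{3} \cdot 2016 = 672$)
$- G = \left(-1\right) 672 = -672$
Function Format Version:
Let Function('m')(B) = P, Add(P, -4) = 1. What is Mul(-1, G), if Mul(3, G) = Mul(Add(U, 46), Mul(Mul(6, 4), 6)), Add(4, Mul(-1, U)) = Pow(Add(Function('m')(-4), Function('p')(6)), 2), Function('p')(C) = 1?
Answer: -672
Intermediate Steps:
P = 5 (P = Add(4, 1) = 5)
Function('m')(B) = 5
U = -32 (U = Add(4, Mul(-1, Pow(Add(5, 1), 2))) = Add(4, Mul(-1, Pow(6, 2))) = Add(4, Mul(-1, 36)) = Add(4, -36) = -32)
G = 672 (G = Mul(Rational(1, 3), Mul(Add(-32, 46), Mul(Mul(6, 4), 6))) = Mul(Rational(1, 3), Mul(14, Mul(24, 6))) = Mul(Rational(1, 3), Mul(14, 144)) = Mul(Rational(1, 3), 2016) = 672)
Mul(-1, G) = Mul(-1, 672) = -672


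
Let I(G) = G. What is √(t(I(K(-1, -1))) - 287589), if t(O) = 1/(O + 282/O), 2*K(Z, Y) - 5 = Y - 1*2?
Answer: I*√23032715138/283 ≈ 536.27*I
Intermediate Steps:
K(Z, Y) = 3/2 + Y/2 (K(Z, Y) = 5/2 + (Y - 1*2)/2 = 5/2 + (Y - 2)/2 = 5/2 + (-2 + Y)/2 = 5/2 + (-1 + Y/2) = 3/2 + Y/2)
√(t(I(K(-1, -1))) - 287589) = √((3/2 + (½)*(-1))/(282 + (3/2 + (½)*(-1))²) - 287589) = √((3/2 - ½)/(282 + (3/2 - ½)²) - 287589) = √(1/(282 + 1²) - 287589) = √(1/(282 + 1) - 287589) = √(1/283 - 287589) = √(-81387686/283) = I*√23032715138/283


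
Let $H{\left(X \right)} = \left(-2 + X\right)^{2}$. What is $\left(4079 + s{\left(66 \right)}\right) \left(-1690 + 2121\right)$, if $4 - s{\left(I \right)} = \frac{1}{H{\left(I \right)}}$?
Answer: $\frac{7208029777}{4096} \approx 1.7598 \cdot 10^{6}$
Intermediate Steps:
$s{\left(I \right)} = 4 - \frac{1}{\left(-2 + I\right)^{2}}$
$\left(4079 + s{\left(66 \right)}\right) \left(-1690 + 2121\right) = \left(4079 + \left(4 - \frac{1}{\left(-2 + 66\right)^{2}}\right)\right) \left(-1690 + 2121\right) = \left(4079 + \left(4 - \frac{1}{4096}\right)\right) 431 = \left(4079 + \frac{16383}{4096}\right) 431 = \frac{16723967}{4096} \cdot 431 = \frac{7208029777}{4096}$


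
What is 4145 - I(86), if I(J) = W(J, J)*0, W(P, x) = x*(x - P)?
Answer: 4145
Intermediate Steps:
I(J) = 0 (I(J) = (J*(J - J))*0 = (J*0)*0 = 0*0 = 0)
4145 - I(86) = 4145 - 1*0 = 4145 + 0 = 4145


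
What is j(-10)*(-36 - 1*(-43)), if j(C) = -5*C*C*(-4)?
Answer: 14000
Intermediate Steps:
j(C) = 20*C² (j(C) = -5*C²*(-4) = 20*C²)
j(-10)*(-36 - 1*(-43)) = (20*(-10)²)*(-36 - 1*(-43)) = (20*100)*(-36 + 43) = 2000*7 = 14000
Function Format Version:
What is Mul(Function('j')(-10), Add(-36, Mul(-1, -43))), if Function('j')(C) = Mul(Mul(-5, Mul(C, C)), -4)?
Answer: 14000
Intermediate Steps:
Function('j')(C) = Mul(20, Pow(C, 2)) (Function('j')(C) = Mul(Mul(-5, Pow(C, 2)), -4) = Mul(20, Pow(C, 2)))
Mul(Function('j')(-10), Add(-36, Mul(-1, -43))) = Mul(Mul(20, Pow(-10, 2)), Add(-36, Mul(-1, -43))) = Mul(Mul(20, 100), Add(-36, 43)) = Mul(2000, 7) = 14000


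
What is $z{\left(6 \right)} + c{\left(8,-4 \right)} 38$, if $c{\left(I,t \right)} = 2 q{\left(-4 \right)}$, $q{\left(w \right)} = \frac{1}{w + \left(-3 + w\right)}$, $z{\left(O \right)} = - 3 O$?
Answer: $- \frac{274}{11} \approx -24.909$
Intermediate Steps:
$q{\left(w \right)} = \frac{1}{-3 + 2 w}$
$c{\left(I,t \right)} = - \frac{2}{11}$ ($c{\left(I,t \right)} = \frac{2}{-3 + 2 \left(-4\right)} = \frac{2}{-3 - 8} = \frac{2}{-11} = 2 \left(- \frac{1}{11}\right) = - \frac{2}{11}$)
$z{\left(6 \right)} + c{\left(8,-4 \right)} 38 = \left(-3\right) 6 - \frac{76}{11} = -18 - \frac{76}{11} = - \frac{274}{11}$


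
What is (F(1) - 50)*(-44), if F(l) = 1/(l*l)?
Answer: 2156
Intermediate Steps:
F(l) = l**(-2) (F(l) = 1/(l**2) = l**(-2))
(F(1) - 50)*(-44) = (1**(-2) - 50)*(-44) = (1 - 50)*(-44) = -49*(-44) = 2156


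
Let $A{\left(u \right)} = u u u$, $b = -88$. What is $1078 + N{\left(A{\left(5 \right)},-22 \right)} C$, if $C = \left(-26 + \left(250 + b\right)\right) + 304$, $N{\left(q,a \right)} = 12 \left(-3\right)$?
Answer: $-14762$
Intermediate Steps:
$A{\left(u \right)} = u^{3}$ ($A{\left(u \right)} = u^{2} u = u^{3}$)
$N{\left(q,a \right)} = -36$
$C = 440$ ($C = \left(-26 + \left(250 - 88\right)\right) + 304 = \left(-26 + 162\right) + 304 = 136 + 304 = 440$)
$1078 + N{\left(A{\left(5 \right)},-22 \right)} C = 1078 - 15840 = -14762$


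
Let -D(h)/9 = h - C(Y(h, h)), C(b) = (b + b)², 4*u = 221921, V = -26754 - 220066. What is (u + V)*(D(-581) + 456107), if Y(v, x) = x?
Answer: -2413470059497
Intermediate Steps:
V = -246820
u = 221921/4 (u = (¼)*221921 = 221921/4 ≈ 55480.)
C(b) = 4*b² (C(b) = (2*b)² = 4*b²)
D(h) = -9*h + 36*h² (D(h) = -9*(h - 4*h²) = -9*h + 36*h²)
(u + V)*(D(-581) + 456107) = (221921/4 - 246820)*(9*(-581)*(-1 + 4*(-581)) + 456107) = -765359*(9*(-581)*(-1 - 2324) + 456107)/4 = -765359*(9*(-581)*(-2325) + 456107)/4 = -765359*(12157425 + 456107)/4 = -765359/4*12613532 = -2413470059497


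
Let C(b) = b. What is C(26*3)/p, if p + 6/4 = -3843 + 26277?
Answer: 52/14955 ≈ 0.0034771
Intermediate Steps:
p = 44865/2 (p = -3/2 + (-3843 + 26277) = -3/2 + 22434 = 44865/2 ≈ 22433.)
C(26*3)/p = (26*3)/(44865/2) = 78*(2/44865) = 52/14955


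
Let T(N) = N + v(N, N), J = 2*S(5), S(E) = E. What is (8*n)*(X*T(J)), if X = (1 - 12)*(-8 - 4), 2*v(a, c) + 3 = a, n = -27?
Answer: -384912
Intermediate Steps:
v(a, c) = -3/2 + a/2
J = 10 (J = 2*5 = 10)
X = 132 (X = -11*(-12) = 132)
T(N) = -3/2 + 3*N/2 (T(N) = N + (-3/2 + N/2) = -3/2 + 3*N/2)
(8*n)*(X*T(J)) = (8*(-27))*(132*(-3/2 + (3/2)*10)) = -28512*(-3/2 + 15) = -28512*27/2 = -216*1782 = -384912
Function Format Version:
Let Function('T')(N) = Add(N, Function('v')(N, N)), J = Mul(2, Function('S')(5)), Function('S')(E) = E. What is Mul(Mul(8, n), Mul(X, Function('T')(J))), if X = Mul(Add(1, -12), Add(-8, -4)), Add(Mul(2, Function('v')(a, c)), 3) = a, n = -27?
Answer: -384912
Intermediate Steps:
Function('v')(a, c) = Add(Rational(-3, 2), Mul(Rational(1, 2), a))
J = 10 (J = Mul(2, 5) = 10)
X = 132 (X = Mul(-11, -12) = 132)
Function('T')(N) = Add(Rational(-3, 2), Mul(Rational(3, 2), N)) (Function('T')(N) = Add(N, Add(Rational(-3, 2), Mul(Rational(1, 2), N))) = Add(Rational(-3, 2), Mul(Rational(3, 2), N)))
Mul(Mul(8, n), Mul(X, Function('T')(J))) = Mul(Mul(8, -27), Mul(132, Add(Rational(-3, 2), Mul(Rational(3, 2), 10)))) = Mul(-216, Mul(132, Add(Rational(-3, 2), 15))) = Mul(-216, Mul(132, Rational(27, 2))) = Mul(-216, 1782) = -384912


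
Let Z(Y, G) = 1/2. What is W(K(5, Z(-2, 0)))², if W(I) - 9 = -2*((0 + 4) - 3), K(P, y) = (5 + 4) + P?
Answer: 49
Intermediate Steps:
Z(Y, G) = ½
K(P, y) = 9 + P
W(I) = 7 (W(I) = 9 - 2*((0 + 4) - 3) = 9 - 2*(4 - 3) = 9 - 2*1 = 9 - 2 = 7)
W(K(5, Z(-2, 0)))² = 7² = 49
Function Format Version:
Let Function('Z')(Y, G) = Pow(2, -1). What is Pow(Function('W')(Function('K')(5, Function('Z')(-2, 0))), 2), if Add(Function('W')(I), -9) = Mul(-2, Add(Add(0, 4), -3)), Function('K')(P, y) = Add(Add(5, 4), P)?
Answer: 49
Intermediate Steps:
Function('Z')(Y, G) = Rational(1, 2)
Function('K')(P, y) = Add(9, P)
Function('W')(I) = 7 (Function('W')(I) = Add(9, Mul(-2, Add(Add(0, 4), -3))) = Add(9, Mul(-2, Add(4, -3))) = Add(9, Mul(-2, 1)) = Add(9, -2) = 7)
Pow(Function('W')(Function('K')(5, Function('Z')(-2, 0))), 2) = Pow(7, 2) = 49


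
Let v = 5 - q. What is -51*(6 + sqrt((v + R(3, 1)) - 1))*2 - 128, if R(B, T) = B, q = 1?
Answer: -740 - 102*sqrt(6) ≈ -989.85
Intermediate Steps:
v = 4 (v = 5 - 1*1 = 5 - 1 = 4)
-51*(6 + sqrt((v + R(3, 1)) - 1))*2 - 128 = -51*(6 + sqrt((4 + 3) - 1))*2 - 128 = -51*(6 + sqrt(7 - 1))*2 - 128 = -51*(6 + sqrt(6))*2 - 128 = -51*(12 + 2*sqrt(6)) - 128 = (-612 - 102*sqrt(6)) - 128 = -740 - 102*sqrt(6)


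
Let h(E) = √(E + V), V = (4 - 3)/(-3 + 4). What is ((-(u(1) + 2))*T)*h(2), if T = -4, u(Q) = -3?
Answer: -4*√3 ≈ -6.9282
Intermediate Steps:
V = 1 (V = 1/1 = 1*1 = 1)
h(E) = √(1 + E) (h(E) = √(E + 1) = √(1 + E))
((-(u(1) + 2))*T)*h(2) = (-(-3 + 2)*(-4))*√(1 + 2) = (-1*(-1)*(-4))*√3 = (1*(-4))*√3 = -4*√3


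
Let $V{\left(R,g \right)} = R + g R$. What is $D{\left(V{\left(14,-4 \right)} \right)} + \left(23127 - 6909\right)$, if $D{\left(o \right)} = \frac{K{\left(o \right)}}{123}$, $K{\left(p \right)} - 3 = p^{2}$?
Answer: $\frac{665527}{41} \approx 16232.0$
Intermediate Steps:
$K{\left(p \right)} = 3 + p^{2}$
$V{\left(R,g \right)} = R + R g$
$D{\left(o \right)} = \frac{1}{41} + \frac{o^{2}}{123}$ ($D{\left(o \right)} = \frac{3 + o^{2}}{123} = \left(3 + o^{2}\right) \frac{1}{123} = \frac{1}{41} + \frac{o^{2}}{123}$)
$D{\left(V{\left(14,-4 \right)} \right)} + \left(23127 - 6909\right) = \left(\frac{1}{41} + \frac{\left(14 \left(1 - 4\right)\right)^{2}}{123}\right) + \left(23127 - 6909\right) = \left(\frac{1}{41} + \frac{\left(14 \left(-3\right)\right)^{2}}{123}\right) + 16218 = \left(\frac{1}{41} + \frac{\left(-42\right)^{2}}{123}\right) + 16218 = \left(\frac{1}{41} + \frac{1}{123} \cdot 1764\right) + 16218 = \left(\frac{1}{41} + \frac{588}{41}\right) + 16218 = \frac{589}{41} + 16218 = \frac{665527}{41}$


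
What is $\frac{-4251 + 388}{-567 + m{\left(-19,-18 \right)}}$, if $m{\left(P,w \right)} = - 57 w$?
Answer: $- \frac{3863}{459} \approx -8.4161$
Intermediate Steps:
$\frac{-4251 + 388}{-567 + m{\left(-19,-18 \right)}} = \frac{-4251 + 388}{-567 - -1026} = - \frac{3863}{-567 + 1026} = - \frac{3863}{459}$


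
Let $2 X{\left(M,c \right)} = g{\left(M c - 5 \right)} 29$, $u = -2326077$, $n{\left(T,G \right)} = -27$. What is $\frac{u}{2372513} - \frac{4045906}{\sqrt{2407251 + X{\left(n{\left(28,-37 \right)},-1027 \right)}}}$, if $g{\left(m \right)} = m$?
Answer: $- \frac{3807}{3883} - \frac{4045906 \sqrt{2809249}}{2809249} \approx -2414.9$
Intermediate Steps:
$X{\left(M,c \right)} = - \frac{145}{2} + \frac{29 M c}{2}$ ($X{\left(M,c \right)} = \frac{\left(M c - 5\right) 29}{2} = \frac{\left(-5 + M c\right) 29}{2} = \frac{-145 + 29 M c}{2} = - \frac{145}{2} + \frac{29 M c}{2}$)
$\frac{u}{2372513} - \frac{4045906}{\sqrt{2407251 + X{\left(n{\left(28,-37 \right)},-1027 \right)}}} = - \frac{2326077}{2372513} - \frac{4045906}{\sqrt{2407251 - \left(\frac{145}{2} + \frac{783}{2} \left(-1027\right)\right)}} = \left(-2326077\right) \frac{1}{2372513} - \frac{4045906}{\sqrt{2407251 + \left(- \frac{145}{2} + \frac{804141}{2}\right)}} = - \frac{3807}{3883} - \frac{4045906}{\sqrt{2407251 + 401998}} = - \frac{3807}{3883} - \frac{4045906}{\sqrt{2809249}} = - \frac{3807}{3883} - 4045906 \frac{\sqrt{2809249}}{2809249} = - \frac{3807}{3883} - \frac{4045906 \sqrt{2809249}}{2809249}$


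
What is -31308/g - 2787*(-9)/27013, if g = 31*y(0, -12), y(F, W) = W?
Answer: 71254490/837403 ≈ 85.090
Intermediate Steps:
g = -372 (g = 31*(-12) = -372)
-31308/g - 2787*(-9)/27013 = -31308/(-372) - 2787*(-9)/27013 = -31308*(-1/372) + 25083*(1/27013) = 2609/31 + 25083/27013 = 71254490/837403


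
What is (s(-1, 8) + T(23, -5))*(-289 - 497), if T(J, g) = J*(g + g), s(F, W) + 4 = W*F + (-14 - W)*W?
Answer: 328548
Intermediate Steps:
s(F, W) = -4 + F*W + W*(-14 - W) (s(F, W) = -4 + (W*F + (-14 - W)*W) = -4 + (F*W + W*(-14 - W)) = -4 + F*W + W*(-14 - W))
T(J, g) = 2*J*g (T(J, g) = J*(2*g) = 2*J*g)
(s(-1, 8) + T(23, -5))*(-289 - 497) = ((-4 - 1*8² - 14*8 - 1*8) + 2*23*(-5))*(-289 - 497) = ((-4 - 1*64 - 112 - 8) - 230)*(-786) = ((-4 - 64 - 112 - 8) - 230)*(-786) = (-188 - 230)*(-786) = -418*(-786) = 328548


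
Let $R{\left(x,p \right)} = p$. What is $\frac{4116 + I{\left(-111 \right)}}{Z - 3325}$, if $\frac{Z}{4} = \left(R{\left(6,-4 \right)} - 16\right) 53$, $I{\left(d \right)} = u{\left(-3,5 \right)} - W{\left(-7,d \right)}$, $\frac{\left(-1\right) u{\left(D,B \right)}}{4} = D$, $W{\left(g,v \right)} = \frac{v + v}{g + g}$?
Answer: $- \frac{5757}{10591} \approx -0.54357$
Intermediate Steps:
$W{\left(g,v \right)} = \frac{v}{g}$ ($W{\left(g,v \right)} = \frac{2 v}{2 g} = 2 v \frac{1}{2 g} = \frac{v}{g}$)
$u{\left(D,B \right)} = - 4 D$
$I{\left(d \right)} = 12 + \frac{d}{7}$ ($I{\left(d \right)} = \left(-4\right) \left(-3\right) - \frac{d}{-7} = 12 - d \left(- \frac{1}{7}\right) = 12 - - \frac{d}{7} = 12 + \frac{d}{7}$)
$Z = -4240$ ($Z = 4 \left(-4 - 16\right) 53 = 4 \left(\left(-20\right) 53\right) = 4 \left(-1060\right) = -4240$)
$\frac{4116 + I{\left(-111 \right)}}{Z - 3325} = \frac{4116 + \left(12 + \frac{1}{7} \left(-111\right)\right)}{-4240 - 3325} = \frac{4116 + \left(12 - \frac{111}{7}\right)}{-7565} = \left(4116 - \frac{27}{7}\right) \left(- \frac{1}{7565}\right) = \frac{28785}{7} \left(- \frac{1}{7565}\right) = - \frac{5757}{10591}$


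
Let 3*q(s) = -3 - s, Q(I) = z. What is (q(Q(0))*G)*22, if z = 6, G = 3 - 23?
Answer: 1320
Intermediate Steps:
G = -20
Q(I) = 6
q(s) = -1 - s/3 (q(s) = (-3 - s)/3 = -1 - s/3)
(q(Q(0))*G)*22 = ((-1 - ⅓*6)*(-20))*22 = ((-1 - 2)*(-20))*22 = -3*(-20)*22 = 60*22 = 1320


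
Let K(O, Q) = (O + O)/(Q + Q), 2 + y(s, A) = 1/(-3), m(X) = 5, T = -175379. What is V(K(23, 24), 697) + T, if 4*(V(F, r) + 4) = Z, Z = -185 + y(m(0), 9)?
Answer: -1052579/6 ≈ -1.7543e+5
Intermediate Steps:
y(s, A) = -7/3 (y(s, A) = -2 + 1/(-3) = -2 - ⅓ = -7/3)
K(O, Q) = O/Q (K(O, Q) = (2*O)/((2*Q)) = (2*O)*(1/(2*Q)) = O/Q)
Z = -562/3 (Z = -185 - 7/3 = -562/3 ≈ -187.33)
V(F, r) = -305/6 (V(F, r) = -4 + (¼)*(-562/3) = -4 - 281/6 = -305/6)
V(K(23, 24), 697) + T = -305/6 - 175379 = -1052579/6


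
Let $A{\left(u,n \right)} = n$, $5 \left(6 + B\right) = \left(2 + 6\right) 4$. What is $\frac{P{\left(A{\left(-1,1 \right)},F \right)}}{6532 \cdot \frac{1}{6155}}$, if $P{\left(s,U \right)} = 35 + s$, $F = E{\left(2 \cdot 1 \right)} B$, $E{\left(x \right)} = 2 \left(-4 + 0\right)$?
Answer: $\frac{55395}{1633} \approx 33.922$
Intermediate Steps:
$E{\left(x \right)} = -8$ ($E{\left(x \right)} = 2 \left(-4\right) = -8$)
$B = \frac{2}{5}$ ($B = -6 + \frac{\left(2 + 6\right) 4}{5} = -6 + \frac{8 \cdot 4}{5} = -6 + \frac{1}{5} \cdot 32 = -6 + \frac{32}{5} = \frac{2}{5} \approx 0.4$)
$F = - \frac{16}{5}$ ($F = \left(-8\right) \frac{2}{5} = - \frac{16}{5} \approx -3.2$)
$\frac{P{\left(A{\left(-1,1 \right)},F \right)}}{6532 \cdot \frac{1}{6155}} = \frac{35 + 1}{6532 \cdot \frac{1}{6155}} = \frac{36}{6532 \cdot \frac{1}{6155}} = \frac{36}{\frac{6532}{6155}} = 36 \cdot \frac{6155}{6532} = \frac{55395}{1633}$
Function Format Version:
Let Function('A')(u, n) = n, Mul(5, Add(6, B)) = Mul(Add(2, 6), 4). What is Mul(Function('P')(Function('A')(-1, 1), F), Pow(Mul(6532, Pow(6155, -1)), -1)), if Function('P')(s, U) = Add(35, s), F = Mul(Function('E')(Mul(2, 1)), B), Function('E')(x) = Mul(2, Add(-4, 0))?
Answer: Rational(55395, 1633) ≈ 33.922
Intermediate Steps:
Function('E')(x) = -8 (Function('E')(x) = Mul(2, -4) = -8)
B = Rational(2, 5) (B = Add(-6, Mul(Rational(1, 5), Mul(Add(2, 6), 4))) = Add(-6, Mul(Rational(1, 5), Mul(8, 4))) = Add(-6, Mul(Rational(1, 5), 32)) = Add(-6, Rational(32, 5)) = Rational(2, 5) ≈ 0.40000)
F = Rational(-16, 5) (F = Mul(-8, Rational(2, 5)) = Rational(-16, 5) ≈ -3.2000)
Mul(Function('P')(Function('A')(-1, 1), F), Pow(Mul(6532, Pow(6155, -1)), -1)) = Mul(Add(35, 1), Pow(Mul(6532, Pow(6155, -1)), -1)) = Mul(36, Pow(Mul(6532, Rational(1, 6155)), -1)) = Mul(36, Pow(Rational(6532, 6155), -1)) = Mul(36, Rational(6155, 6532)) = Rational(55395, 1633)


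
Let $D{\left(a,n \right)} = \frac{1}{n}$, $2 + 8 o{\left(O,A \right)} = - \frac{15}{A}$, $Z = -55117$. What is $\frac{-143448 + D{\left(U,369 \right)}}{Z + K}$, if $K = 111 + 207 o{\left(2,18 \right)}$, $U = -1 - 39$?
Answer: $\frac{846916976}{325188261} \approx 2.6044$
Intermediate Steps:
$o{\left(O,A \right)} = - \frac{1}{4} - \frac{15}{8 A}$ ($o{\left(O,A \right)} = - \frac{1}{4} + \frac{\left(-15\right) \frac{1}{A}}{8} = - \frac{1}{4} - \frac{15}{8 A}$)
$U = -40$ ($U = -1 - 39 = -40$)
$K = \frac{603}{16}$ ($K = 111 + 207 \frac{-15 - 36}{8 \cdot 18} = 111 + 207 \cdot \frac{1}{8} \cdot \frac{1}{18} \left(-15 - 36\right) = 111 + 207 \cdot \frac{1}{8} \cdot \frac{1}{18} \left(-51\right) = 111 + 207 \left(- \frac{17}{48}\right) = 111 - \frac{1173}{16} = \frac{603}{16} \approx 37.688$)
$\frac{-143448 + D{\left(U,369 \right)}}{Z + K} = \frac{-143448 + \frac{1}{369}}{-55117 + \frac{603}{16}} = \frac{-143448 + \frac{1}{369}}{- \frac{881269}{16}} = \left(- \frac{52932311}{369}\right) \left(- \frac{16}{881269}\right) = \frac{846916976}{325188261}$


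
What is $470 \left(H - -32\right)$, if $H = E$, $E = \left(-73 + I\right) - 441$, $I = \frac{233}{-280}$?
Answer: $- \frac{6354071}{28} \approx -2.2693 \cdot 10^{5}$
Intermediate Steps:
$I = - \frac{233}{280}$ ($I = 233 \left(- \frac{1}{280}\right) = - \frac{233}{280} \approx -0.83214$)
$E = - \frac{144153}{280}$ ($E = \left(-73 - \frac{233}{280}\right) - 441 = - \frac{20673}{280} - 441 = - \frac{144153}{280} \approx -514.83$)
$H = - \frac{144153}{280} \approx -514.83$
$470 \left(H - -32\right) = 470 \left(- \frac{144153}{280} - -32\right) = 470 \left(- \frac{144153}{280} + \left(-675 + 707\right)\right) = 470 \left(- \frac{144153}{280} + 32\right) = 470 \left(- \frac{135193}{280}\right) = - \frac{6354071}{28}$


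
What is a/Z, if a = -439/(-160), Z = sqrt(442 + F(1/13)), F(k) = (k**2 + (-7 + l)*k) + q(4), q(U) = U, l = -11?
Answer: 5707*sqrt(69)/364320 ≈ 0.13012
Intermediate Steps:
F(k) = 4 + k**2 - 18*k (F(k) = (k**2 + (-7 - 11)*k) + 4 = (k**2 - 18*k) + 4 = 4 + k**2 - 18*k)
Z = 33*sqrt(69)/13 (Z = sqrt(442 + (4 + (1/13)**2 - 18/13)) = sqrt(442 + (4 + (1/13)**2 - 18*1/13)) = sqrt(442 + (4 + 1/169 - 18/13)) = sqrt(442 + 443/169) = sqrt(75141/169) = 33*sqrt(69)/13 ≈ 21.086)
a = 439/160 (a = -439*(-1/160) = 439/160 ≈ 2.7438)
a/Z = 439/(160*((33*sqrt(69)/13))) = 439*(13*sqrt(69)/2277)/160 = 5707*sqrt(69)/364320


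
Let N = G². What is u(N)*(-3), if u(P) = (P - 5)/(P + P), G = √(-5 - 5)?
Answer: -9/4 ≈ -2.2500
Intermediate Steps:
G = I*√10 (G = √(-10) = I*√10 ≈ 3.1623*I)
N = -10 (N = (I*√10)² = -10)
u(P) = (-5 + P)/(2*P) (u(P) = (-5 + P)/((2*P)) = (-5 + P)*(1/(2*P)) = (-5 + P)/(2*P))
u(N)*(-3) = ((½)*(-5 - 10)/(-10))*(-3) = ((½)*(-⅒)*(-15))*(-3) = (¾)*(-3) = -9/4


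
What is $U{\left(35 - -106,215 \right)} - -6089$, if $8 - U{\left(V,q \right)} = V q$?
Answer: $-24218$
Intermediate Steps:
$U{\left(V,q \right)} = 8 - V q$
$U{\left(35 - -106,215 \right)} - -6089 = \left(8 - \left(35 - -106\right) 215\right) - -6089 = \left(8 - \left(35 + 106\right) 215\right) + 6089 = \left(8 - 141 \cdot 215\right) + 6089 = \left(8 - 30315\right) + 6089 = -30307 + 6089 = -24218$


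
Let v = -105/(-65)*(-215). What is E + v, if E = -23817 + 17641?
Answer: -84803/13 ≈ -6523.3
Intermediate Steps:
v = -4515/13 (v = -105*(-1/65)*(-215) = (21/13)*(-215) = -4515/13 ≈ -347.31)
E = -6176
E + v = -6176 - 4515/13 = -84803/13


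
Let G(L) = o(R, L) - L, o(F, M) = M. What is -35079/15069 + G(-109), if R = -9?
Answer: -11693/5023 ≈ -2.3279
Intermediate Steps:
G(L) = 0 (G(L) = L - L = 0)
-35079/15069 + G(-109) = -35079/15069 + 0 = -35079*1/15069 + 0 = -11693/5023 + 0 = -11693/5023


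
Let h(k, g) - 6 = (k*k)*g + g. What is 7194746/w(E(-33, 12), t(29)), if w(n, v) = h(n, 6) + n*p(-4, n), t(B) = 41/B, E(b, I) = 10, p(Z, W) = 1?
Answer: 3597373/311 ≈ 11567.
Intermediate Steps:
h(k, g) = 6 + g + g*k² (h(k, g) = 6 + ((k*k)*g + g) = 6 + (k²*g + g) = 6 + (g*k² + g) = 6 + (g + g*k²) = 6 + g + g*k²)
w(n, v) = 12 + n + 6*n² (w(n, v) = (6 + 6 + 6*n²) + n*1 = (12 + 6*n²) + n = 12 + n + 6*n²)
7194746/w(E(-33, 12), t(29)) = 7194746/(12 + 10 + 6*10²) = 7194746/(12 + 10 + 6*100) = 7194746/(12 + 10 + 600) = 7194746/622 = 7194746*(1/622) = 3597373/311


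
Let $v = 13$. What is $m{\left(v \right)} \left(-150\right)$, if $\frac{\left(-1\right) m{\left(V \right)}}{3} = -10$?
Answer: $-4500$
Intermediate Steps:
$m{\left(V \right)} = 30$ ($m{\left(V \right)} = \left(-3\right) \left(-10\right) = 30$)
$m{\left(v \right)} \left(-150\right) = 30 \left(-150\right) = -4500$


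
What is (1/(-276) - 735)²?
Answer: 41152585321/76176 ≈ 5.4023e+5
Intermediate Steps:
(1/(-276) - 735)² = (-1/276 - 735)² = (-202861/276)² = 41152585321/76176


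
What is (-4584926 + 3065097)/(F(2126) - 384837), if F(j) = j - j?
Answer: 1519829/384837 ≈ 3.9493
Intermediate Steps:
F(j) = 0
(-4584926 + 3065097)/(F(2126) - 384837) = (-4584926 + 3065097)/(0 - 384837) = -1519829/(-384837) = -1519829*(-1/384837) = 1519829/384837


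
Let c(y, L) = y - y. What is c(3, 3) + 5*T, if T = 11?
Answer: 55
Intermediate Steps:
c(y, L) = 0
c(3, 3) + 5*T = 0 + 5*11 = 0 + 55 = 55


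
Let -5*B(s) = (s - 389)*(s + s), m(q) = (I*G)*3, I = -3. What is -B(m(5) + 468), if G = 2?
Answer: 10980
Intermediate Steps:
m(q) = -18 (m(q) = -3*2*3 = -6*3 = -18)
B(s) = -2*s*(-389 + s)/5 (B(s) = -(s - 389)*(s + s)/5 = -(-389 + s)*2*s/5 = -2*s*(-389 + s)/5)
-B(m(5) + 468) = -2*(-18 + 468)*(389 - (-18 + 468))/5 = -2*450*(389 - 1*450)/5 = -2*450*(389 - 450)/5 = -2*450*(-61)/5 = -1*(-10980) = 10980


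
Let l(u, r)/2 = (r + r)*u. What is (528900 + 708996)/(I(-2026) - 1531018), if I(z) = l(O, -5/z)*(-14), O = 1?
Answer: -626994324/775460687 ≈ -0.80854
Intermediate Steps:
l(u, r) = 4*r*u (l(u, r) = 2*((r + r)*u) = 2*((2*r)*u) = 2*(2*r*u) = 4*r*u)
I(z) = 280/z (I(z) = (4*(-5/z)*1)*(-14) = -20/z*(-14) = 280/z)
(528900 + 708996)/(I(-2026) - 1531018) = (528900 + 708996)/(280/(-2026) - 1531018) = 1237896/(280*(-1/2026) - 1531018) = 1237896/(-140/1013 - 1531018) = 1237896/(-1550921374/1013) = 1237896*(-1013/1550921374) = -626994324/775460687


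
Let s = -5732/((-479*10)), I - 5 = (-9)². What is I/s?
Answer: 102985/1433 ≈ 71.867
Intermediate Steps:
I = 86 (I = 5 + (-9)² = 5 + 81 = 86)
s = 2866/2395 (s = -5732/(-4790) = -5732*(-1/4790) = 2866/2395 ≈ 1.1967)
I/s = 86/(2866/2395) = 86*(2395/2866) = 102985/1433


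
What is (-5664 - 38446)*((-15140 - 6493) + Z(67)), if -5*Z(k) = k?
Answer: 954822704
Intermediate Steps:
Z(k) = -k/5
(-5664 - 38446)*((-15140 - 6493) + Z(67)) = (-5664 - 38446)*((-15140 - 6493) - ⅕*67) = -44110*(-21633 - 67/5) = -44110*(-108232/5) = 954822704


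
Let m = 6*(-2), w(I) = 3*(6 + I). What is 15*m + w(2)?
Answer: -156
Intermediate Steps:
w(I) = 18 + 3*I
m = -12
15*m + w(2) = 15*(-12) + (18 + 3*2) = -180 + (18 + 6) = -180 + 24 = -156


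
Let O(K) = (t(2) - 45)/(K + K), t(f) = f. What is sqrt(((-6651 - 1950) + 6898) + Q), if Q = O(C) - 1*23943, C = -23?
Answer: I*sqrt(54264958)/46 ≈ 160.14*I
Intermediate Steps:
O(K) = -43/(2*K) (O(K) = (2 - 45)/(K + K) = -43*1/(2*K) = -43/(2*K))
Q = -1101335/46 (Q = -43/2/(-23) - 1*23943 = -43/2*(-1/23) - 23943 = 43/46 - 23943 = -1101335/46 ≈ -23942.)
sqrt(((-6651 - 1950) + 6898) + Q) = sqrt(((-6651 - 1950) + 6898) - 1101335/46) = sqrt((-8601 + 6898) - 1101335/46) = sqrt(-1703 - 1101335/46) = sqrt(-1179673/46) = I*sqrt(54264958)/46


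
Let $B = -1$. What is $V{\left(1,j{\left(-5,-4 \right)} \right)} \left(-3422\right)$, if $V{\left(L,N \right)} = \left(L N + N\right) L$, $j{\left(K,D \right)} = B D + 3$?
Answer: $-47908$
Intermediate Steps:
$j{\left(K,D \right)} = 3 - D$ ($j{\left(K,D \right)} = - D + 3 = 3 - D$)
$V{\left(L,N \right)} = L \left(N + L N\right)$ ($V{\left(L,N \right)} = \left(N + L N\right) L = L \left(N + L N\right)$)
$V{\left(1,j{\left(-5,-4 \right)} \right)} \left(-3422\right) = 1 \left(3 - -4\right) \left(1 + 1\right) \left(-3422\right) = 1 \left(3 + 4\right) 2 \left(-3422\right) = 1 \cdot 7 \cdot 2 \left(-3422\right) = 14 \left(-3422\right) = -47908$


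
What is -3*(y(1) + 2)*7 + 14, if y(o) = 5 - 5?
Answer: -28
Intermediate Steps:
y(o) = 0
-3*(y(1) + 2)*7 + 14 = -3*(0 + 2)*7 + 14 = -3*2*7 + 14 = -6*7 + 14 = -42 + 14 = -28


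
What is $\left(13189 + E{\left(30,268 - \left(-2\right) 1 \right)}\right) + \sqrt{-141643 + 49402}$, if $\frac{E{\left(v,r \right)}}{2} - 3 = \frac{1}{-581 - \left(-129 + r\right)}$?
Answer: $\frac{4763394}{361} + 3 i \sqrt{10249} \approx 13195.0 + 303.71 i$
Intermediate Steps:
$E{\left(v,r \right)} = 6 + \frac{2}{-452 - r}$ ($E{\left(v,r \right)} = 6 + \frac{2}{-581 - \left(-129 + r\right)} = 6 + \frac{2}{-452 - r}$)
$\left(13189 + E{\left(30,268 - \left(-2\right) 1 \right)}\right) + \sqrt{-141643 + 49402} = \left(13189 + \frac{2 \left(1355 + 3 \left(268 - \left(-2\right) 1\right)\right)}{452 + \left(268 - \left(-2\right) 1\right)}\right) + \sqrt{-141643 + 49402} = \left(13189 + \frac{2 \left(1355 + 3 \left(268 - -2\right)\right)}{452 + \left(268 - -2\right)}\right) + \sqrt{-92241} = \left(13189 + \frac{2 \left(1355 + 3 \left(268 + 2\right)\right)}{452 + \left(268 + 2\right)}\right) + 3 i \sqrt{10249} = \left(13189 + \frac{2 \left(1355 + 3 \cdot 270\right)}{452 + 270}\right) + 3 i \sqrt{10249} = \left(13189 + \frac{2 \left(1355 + 810\right)}{722}\right) + 3 i \sqrt{10249} = \left(13189 + 2 \cdot \frac{1}{722} \cdot 2165\right) + 3 i \sqrt{10249} = \left(13189 + \frac{2165}{361}\right) + 3 i \sqrt{10249} = \frac{4763394}{361} + 3 i \sqrt{10249}$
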